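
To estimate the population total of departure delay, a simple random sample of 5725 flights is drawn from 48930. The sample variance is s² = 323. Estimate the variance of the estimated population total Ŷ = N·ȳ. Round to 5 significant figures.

1.1927 × 10^8

Var(Ŷ) = N²·Var(ȳ) = N²·(1 − n/N)·s²/n.
f = 5725/48930 = 0.11700388; Var(ȳ) = 0.88299612·323/5725 = 0.049817947.
Var(Ŷ) = 48930² · 0.049817947 = 1.1927138 × 10^8.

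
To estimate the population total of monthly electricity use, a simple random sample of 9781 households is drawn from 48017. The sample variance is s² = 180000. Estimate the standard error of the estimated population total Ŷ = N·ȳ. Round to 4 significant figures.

Var(Ŷ) = N²·Var(ȳ) = N²·(1 − n/N)·s²/n.
f = 9781/48017 = 0.20369869; Var(ȳ) = 0.79630131·180000/9781 = 14.654354.
Var(Ŷ) = 48017² · 14.654354 = 3.3787552 × 10^10.
SE(Ŷ) = √(3.3787552 × 10^10) = 183800.

183800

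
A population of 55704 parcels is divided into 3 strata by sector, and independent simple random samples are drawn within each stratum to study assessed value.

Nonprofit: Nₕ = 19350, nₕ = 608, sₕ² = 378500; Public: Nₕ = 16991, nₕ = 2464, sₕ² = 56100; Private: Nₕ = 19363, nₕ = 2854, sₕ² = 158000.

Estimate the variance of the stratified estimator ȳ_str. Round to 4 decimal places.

Var(ȳ_str) = Σₕ Wₕ²(1 − fₕ)sₕ²/nₕ with Wₕ = Nₕ/N, N = 55704.
Nonprofit: Wₕ = 0.34737182; term = 0.34737182²·(1 − 0.03142119)·378500/608 = 72.758953.
Public: Wₕ = 0.30502298; term = 0.30502298²·(1 − 0.14501795)·56100/2464 = 1.8111077.
Private: Wₕ = 0.34760520; term = 0.34760520²·(1 − 0.14739452)·158000/2854 = 5.7032678.
Sum = 80.273329.

80.2733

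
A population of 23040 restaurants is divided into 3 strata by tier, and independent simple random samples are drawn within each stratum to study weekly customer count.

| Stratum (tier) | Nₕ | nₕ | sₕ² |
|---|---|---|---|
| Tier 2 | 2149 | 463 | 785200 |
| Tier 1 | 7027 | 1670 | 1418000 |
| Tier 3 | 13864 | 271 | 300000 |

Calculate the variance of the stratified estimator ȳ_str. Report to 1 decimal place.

Var(ȳ_str) = Σₕ Wₕ²(1 − fₕ)sₕ²/nₕ with Wₕ = Nₕ/N, N = 23040.
Tier 2: Wₕ = 0.09327257; term = 0.09327257²·(1 − 0.21544905)·785200/463 = 11.575196.
Tier 1: Wₕ = 0.30499132; term = 0.30499132²·(1 − 0.23765476)·1418000/1670 = 60.212465.
Tier 3: Wₕ = 0.60173611; term = 0.60173611²·(1 − 0.01954703)·300000/271 = 392.99849.
Sum = 464.78615.

464.8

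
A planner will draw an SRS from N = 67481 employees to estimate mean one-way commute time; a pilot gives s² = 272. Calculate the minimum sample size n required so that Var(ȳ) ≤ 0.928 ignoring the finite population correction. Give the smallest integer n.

Without fpc, n₀ = s²/D = 272/0.928 = 293.1034.
Rounding up, n = 294.

294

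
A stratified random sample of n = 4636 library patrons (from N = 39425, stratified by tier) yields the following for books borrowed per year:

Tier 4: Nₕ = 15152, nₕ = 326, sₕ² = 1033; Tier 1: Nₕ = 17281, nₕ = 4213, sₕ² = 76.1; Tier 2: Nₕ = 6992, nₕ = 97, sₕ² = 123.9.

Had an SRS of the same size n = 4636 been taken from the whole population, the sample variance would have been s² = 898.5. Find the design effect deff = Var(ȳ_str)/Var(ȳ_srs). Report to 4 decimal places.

2.9249

Var(ȳ_str) = Σ Wₕ²(1−fₕ)sₕ²/nₕ with Wₕ = Nₕ/39425:
  Tier 4: (15152/39425)²·(1−326/15152)·1033/326 = 0.45796604
  Tier 1: (17281/39425)²·(1−4213/17281)·76.1/4213 = 0.0026243865
  Tier 2: (6992/39425)²·(1−97/6992)·123.9/97 = 0.039617937
  → Var(ȳ_str) = 0.50020836.
Var(ȳ_srs) = (1 − 4636/39425)·898.5/4636 = 0.17101921.
deff = 0.50020836 / 0.17101921 = 2.9249.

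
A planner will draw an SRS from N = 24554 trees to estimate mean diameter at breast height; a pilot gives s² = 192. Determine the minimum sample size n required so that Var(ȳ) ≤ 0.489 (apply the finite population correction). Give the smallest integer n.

387

Without fpc, n₀ = s²/D = 192/0.489 = 392.6380.
With fpc, (1 − n/N)·s²/n ≤ D requires n ≥ n₀/(1 + n₀/N) = 392.6380/(1 + 392.6380/24554) = 386.4582.
Rounding up, n = 387.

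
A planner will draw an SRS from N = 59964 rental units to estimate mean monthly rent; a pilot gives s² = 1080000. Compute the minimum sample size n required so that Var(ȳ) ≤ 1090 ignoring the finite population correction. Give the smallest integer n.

991

Without fpc, n₀ = s²/D = 1080000/1090 = 990.8257.
Rounding up, n = 991.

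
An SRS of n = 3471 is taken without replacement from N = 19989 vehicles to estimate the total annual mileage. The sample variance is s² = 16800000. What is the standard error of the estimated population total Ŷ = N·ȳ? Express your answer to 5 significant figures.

1.2642 × 10^6

Var(Ŷ) = N²·Var(ȳ) = N²·(1 − n/N)·s²/n.
f = 3471/19989 = 0.17364551; Var(ȳ) = 0.82635449·16800000/3471 = 3999.6415.
Var(Ŷ) = 19989² · 3999.6415 = 1.5980972 × 10^12.
SE(Ŷ) = √(1.5980972 × 10^12) = 1.2642 × 10^6.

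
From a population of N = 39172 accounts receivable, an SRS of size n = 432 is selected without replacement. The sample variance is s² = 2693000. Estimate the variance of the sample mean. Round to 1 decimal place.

Under SRS without replacement, Var(ȳ) = (1 − f)·s²/n with f = n/N = 432/39172 = 0.01102829.
Var(ȳ) = (1 − 0.01102829)·2693000/432 = 0.98897171·6233.7963 = 6165.0482.

6165.0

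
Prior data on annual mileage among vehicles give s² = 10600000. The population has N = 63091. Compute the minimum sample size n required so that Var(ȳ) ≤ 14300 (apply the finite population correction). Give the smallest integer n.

733

Without fpc, n₀ = s²/D = 10600000/14300 = 741.2587.
With fpc, (1 − n/N)·s²/n ≤ D requires n ≥ n₀/(1 + n₀/N) = 741.2587/(1 + 741.2587/63091) = 732.6508.
Rounding up, n = 733.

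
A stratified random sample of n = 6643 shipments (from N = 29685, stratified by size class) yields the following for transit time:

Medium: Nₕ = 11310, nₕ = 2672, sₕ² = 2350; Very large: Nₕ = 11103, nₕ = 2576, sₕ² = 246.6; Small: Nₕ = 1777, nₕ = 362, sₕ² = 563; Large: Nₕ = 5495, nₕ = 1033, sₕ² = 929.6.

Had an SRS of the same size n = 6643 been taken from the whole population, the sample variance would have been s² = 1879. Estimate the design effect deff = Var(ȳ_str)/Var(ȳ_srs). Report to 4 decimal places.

0.6252

Var(ȳ_str) = Σ Wₕ²(1−fₕ)sₕ²/nₕ with Wₕ = Nₕ/29685:
  Medium: (11310/29685)²·(1−2672/11310)·2350/2672 = 0.097506396
  Very large: (11103/29685)²·(1−2576/11103)·246.6/2576 = 0.010285128
  Small: (1777/29685)²·(1−362/1777)·563/362 = 0.004437819
  Large: (5495/29685)²·(1−1033/5495)·929.6/1033 = 0.025039114
  → Var(ȳ_str) = 0.13726846.
Var(ȳ_srs) = (1 − 6643/29685)·1879/6643 = 0.21955617.
deff = 0.13726846 / 0.21955617 = 0.6252.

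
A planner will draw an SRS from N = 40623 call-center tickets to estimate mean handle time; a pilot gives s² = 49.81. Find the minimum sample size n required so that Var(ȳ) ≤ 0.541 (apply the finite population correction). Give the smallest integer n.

Without fpc, n₀ = s²/D = 49.81/0.541 = 92.0702.
With fpc, (1 − n/N)·s²/n ≤ D requires n ≥ n₀/(1 + n₀/N) = 92.0702/(1 + 92.0702/40623) = 91.8620.
Rounding up, n = 92.

92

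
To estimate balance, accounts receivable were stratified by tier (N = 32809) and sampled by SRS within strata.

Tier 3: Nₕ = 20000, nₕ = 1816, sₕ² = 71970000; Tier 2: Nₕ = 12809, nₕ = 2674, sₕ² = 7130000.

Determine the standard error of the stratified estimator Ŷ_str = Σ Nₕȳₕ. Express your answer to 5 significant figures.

3.8418 × 10^6

Var(Ŷ_str) = Σₕ Nₕ²(1 − fₕ)sₕ²/nₕ.
Tier 3: 20000²·(1 − 1816/20000)·71970000/1816 = 1.4413023 × 10^13.
Tier 2: 12809²·(1 − 2674/12809)·7130000/2674 = 3.4615221 × 10^11.
Sum = 1.4759175 × 10^13.
SE = √(1.4759175 × 10^13) = 3.8418 × 10^6.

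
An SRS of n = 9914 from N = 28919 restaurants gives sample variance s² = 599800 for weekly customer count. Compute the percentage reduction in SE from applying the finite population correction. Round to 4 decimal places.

18.9333

f = n/N = 9914/28919 = 0.34281960.
SE_no-fpc = √(s²/n) = 7.778194; SE_fpc = √((1−f)s²/n) = 6.3055224.
Ratio = √(1−f) = 0.81066664. Reduction = 100·(1 − 0.81066664) = 18.9333%.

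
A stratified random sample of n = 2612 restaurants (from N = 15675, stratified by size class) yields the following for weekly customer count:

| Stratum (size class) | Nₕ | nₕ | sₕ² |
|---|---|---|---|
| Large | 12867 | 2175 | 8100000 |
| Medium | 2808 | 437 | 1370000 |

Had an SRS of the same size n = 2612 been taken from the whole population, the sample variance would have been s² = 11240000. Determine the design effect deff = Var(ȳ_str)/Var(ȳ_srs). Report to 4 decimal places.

Var(ȳ_str) = Σ Wₕ²(1−fₕ)sₕ²/nₕ with Wₕ = Nₕ/15675:
  Large: (12867/15675)²·(1−2175/12867)·8100000/2175 = 2085.1961
  Medium: (2808/15675)²·(1−437/2808)·1370000/437 = 84.947908
  → Var(ȳ_str) = 2170.144.
Var(ȳ_srs) = (1 − 2612/15675)·11240000/2612 = 3586.1505.
deff = 2170.144 / 3586.1505 = 0.6051.

0.6051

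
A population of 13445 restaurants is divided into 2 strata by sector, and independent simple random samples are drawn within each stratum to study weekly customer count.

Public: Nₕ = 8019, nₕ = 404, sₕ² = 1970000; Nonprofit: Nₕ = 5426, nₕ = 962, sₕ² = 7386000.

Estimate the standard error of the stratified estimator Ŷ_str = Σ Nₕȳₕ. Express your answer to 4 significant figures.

695500

Var(Ŷ_str) = Σₕ Nₕ²(1 − fₕ)sₕ²/nₕ.
Public: 8019²·(1 − 404/8019)·1970000/404 = 2.9776591 × 10^11.
Nonprofit: 5426²·(1 − 962/5426)·7386000/962 = 1.8596799 × 10^11.
Sum = 4.837339 × 10^11.
SE = √(4.837339 × 10^11) = 695500.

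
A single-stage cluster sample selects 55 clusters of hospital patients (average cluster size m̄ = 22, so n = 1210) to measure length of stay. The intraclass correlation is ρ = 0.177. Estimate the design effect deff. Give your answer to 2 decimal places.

deff = 1 + (22 − 1)·0.177 = 1 + 3.717 = 4.717.

4.72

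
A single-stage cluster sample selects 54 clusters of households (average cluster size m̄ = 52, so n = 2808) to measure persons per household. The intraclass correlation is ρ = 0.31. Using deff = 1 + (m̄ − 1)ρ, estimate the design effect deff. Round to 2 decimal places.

deff = 1 + (52 − 1)·0.31 = 1 + 15.81 = 16.81.

16.81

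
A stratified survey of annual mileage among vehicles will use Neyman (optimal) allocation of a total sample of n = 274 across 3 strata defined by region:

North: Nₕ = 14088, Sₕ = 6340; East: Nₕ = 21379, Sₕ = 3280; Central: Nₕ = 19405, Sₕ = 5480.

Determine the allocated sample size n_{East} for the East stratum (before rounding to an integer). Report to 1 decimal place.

Neyman allocation: nₕ = n·NₕSₕ / Σⱼ NⱼSⱼ.
Σ NⱼSⱼ = 14088·6340 + 21379·3280 + 19405·5480 = 2.6578044 × 10^8.
n_{East} = 274·21379·3280 / (2.6578044 × 10^8) = 72.3.

72.3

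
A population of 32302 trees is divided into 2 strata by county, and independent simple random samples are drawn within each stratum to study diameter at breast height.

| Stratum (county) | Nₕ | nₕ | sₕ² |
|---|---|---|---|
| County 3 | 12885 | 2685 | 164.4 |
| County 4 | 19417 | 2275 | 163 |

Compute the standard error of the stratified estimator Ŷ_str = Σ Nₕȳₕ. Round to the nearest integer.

5648

Var(Ŷ_str) = Σₕ Nₕ²(1 − fₕ)sₕ²/nₕ.
County 3: 12885²·(1 − 2685/12885)·164.4/2685 = 8.0471504 × 10^6.
County 4: 19417²·(1 − 2275/19417)·163/2275 = 2.3847883 × 10^7.
Sum = 3.1895033 × 10^7.
SE = √(3.1895033 × 10^7) = 5648.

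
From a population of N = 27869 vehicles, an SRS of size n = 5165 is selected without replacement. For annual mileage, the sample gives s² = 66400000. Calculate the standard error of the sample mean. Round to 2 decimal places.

Under SRS without replacement, Var(ȳ) = (1 − f)·s²/n with f = n/N = 5165/27869 = 0.18533137.
Var(ȳ) = (1 − 0.18533137)·66400000/5165 = 0.81466863·12855.76 = 10473.184.
SE(ȳ) = √(10473.184) = 102.34.

102.34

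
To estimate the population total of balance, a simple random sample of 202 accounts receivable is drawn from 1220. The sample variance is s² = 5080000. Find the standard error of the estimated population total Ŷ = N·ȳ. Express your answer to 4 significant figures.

Var(Ŷ) = N²·Var(ȳ) = N²·(1 − n/N)·s²/n.
f = 202/1220 = 0.16557377; Var(ȳ) = 0.83442623·5080000/202 = 20984.58.
Var(Ŷ) = 1220² · 20984.58 = 3.1233449 × 10^10.
SE(Ŷ) = √(3.1233449 × 10^10) = 176700.

176700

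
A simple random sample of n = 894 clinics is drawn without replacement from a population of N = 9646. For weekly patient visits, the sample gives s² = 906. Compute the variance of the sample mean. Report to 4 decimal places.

Under SRS without replacement, Var(ȳ) = (1 − f)·s²/n with f = n/N = 894/9646 = 0.09268090.
Var(ȳ) = (1 − 0.09268090)·906/894 = 0.90731910·1.0134228 = 0.91949788.

0.9195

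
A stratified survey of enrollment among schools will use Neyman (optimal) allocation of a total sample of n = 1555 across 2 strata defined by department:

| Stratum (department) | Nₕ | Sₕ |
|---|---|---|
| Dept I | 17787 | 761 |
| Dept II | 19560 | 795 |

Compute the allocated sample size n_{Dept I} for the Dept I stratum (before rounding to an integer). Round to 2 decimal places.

723.66

Neyman allocation: nₕ = n·NₕSₕ / Σⱼ NⱼSⱼ.
Σ NⱼSⱼ = 17787·761 + 19560·795 = 2.9086107 × 10^7.
n_{Dept I} = 1555·17787·761 / (2.9086107 × 10^7) = 723.66.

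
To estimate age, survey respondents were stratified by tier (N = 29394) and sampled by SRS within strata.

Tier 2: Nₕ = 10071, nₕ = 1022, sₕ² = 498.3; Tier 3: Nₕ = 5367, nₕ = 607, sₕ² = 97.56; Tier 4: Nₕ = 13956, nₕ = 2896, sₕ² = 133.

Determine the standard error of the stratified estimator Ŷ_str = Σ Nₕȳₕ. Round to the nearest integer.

Var(Ŷ_str) = Σₕ Nₕ²(1 − fₕ)sₕ²/nₕ.
Tier 2: 10071²·(1 − 1022/10071)·498.3/1022 = 4.4433771 × 10^7.
Tier 3: 5367²·(1 − 607/5367)·97.56/607 = 4.1060256 × 10^6.
Tier 4: 13956²·(1 − 2896/13956)·133/2896 = 7.088742 × 10^6.
Sum = 5.5628539 × 10^7.
SE = √(5.5628539 × 10^7) = 7458.

7458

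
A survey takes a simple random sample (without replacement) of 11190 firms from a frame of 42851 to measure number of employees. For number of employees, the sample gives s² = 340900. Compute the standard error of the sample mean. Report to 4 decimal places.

Under SRS without replacement, Var(ȳ) = (1 − f)·s²/n with f = n/N = 11190/42851 = 0.26113743.
Var(ȳ) = (1 − 0.26113743)·340900/11190 = 0.73886257·30.464701 = 22.509227.
SE(ȳ) = √(22.509227) = 4.7444.

4.7444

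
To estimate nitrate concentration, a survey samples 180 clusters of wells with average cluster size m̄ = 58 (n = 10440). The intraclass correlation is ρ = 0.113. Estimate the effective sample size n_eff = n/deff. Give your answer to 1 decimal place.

deff = 1 + (58 − 1)·0.113 = 1 + 6.441 = 7.441.
n_eff = 10440 / 7.441 = 1403.0.

1403.0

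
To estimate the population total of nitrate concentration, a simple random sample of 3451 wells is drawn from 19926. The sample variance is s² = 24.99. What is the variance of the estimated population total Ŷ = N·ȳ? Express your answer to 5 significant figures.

Var(Ŷ) = N²·Var(ȳ) = N²·(1 − n/N)·s²/n.
f = 3451/19926 = 0.17319081; Var(ȳ) = 0.82680919·24.99/3451 = 0.005987239.
Var(Ŷ) = 19926² · 0.005987239 = 2.3772062 × 10^6.

2.3772 × 10^6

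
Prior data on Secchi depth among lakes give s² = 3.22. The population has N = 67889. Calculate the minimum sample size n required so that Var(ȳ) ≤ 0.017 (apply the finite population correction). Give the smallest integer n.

Without fpc, n₀ = s²/D = 3.22/0.017 = 189.4118.
With fpc, (1 − n/N)·s²/n ≤ D requires n ≥ n₀/(1 + n₀/N) = 189.4118/(1 + 189.4118/67889) = 188.8848.
Rounding up, n = 189.

189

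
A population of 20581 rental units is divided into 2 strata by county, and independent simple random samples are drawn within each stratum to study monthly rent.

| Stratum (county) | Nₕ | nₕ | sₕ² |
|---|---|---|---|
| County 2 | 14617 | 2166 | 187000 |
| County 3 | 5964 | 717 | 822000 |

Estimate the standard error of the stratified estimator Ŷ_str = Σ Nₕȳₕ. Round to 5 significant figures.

227130

Var(Ŷ_str) = Σₕ Nₕ²(1 − fₕ)sₕ²/nₕ.
County 2: 14617²·(1 − 2166/14617)·187000/2166 = 1.5712512 × 10^10.
County 3: 5964²·(1 − 717/5964)·822000/717 = 3.5875781 × 10^10.
Sum = 5.1588293 × 10^10.
SE = √(5.1588293 × 10^10) = 227130.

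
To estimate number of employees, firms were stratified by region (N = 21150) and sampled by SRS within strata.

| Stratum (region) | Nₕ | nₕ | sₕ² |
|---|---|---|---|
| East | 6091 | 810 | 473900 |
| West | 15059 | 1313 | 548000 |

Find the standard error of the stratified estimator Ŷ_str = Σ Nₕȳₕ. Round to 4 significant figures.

Var(Ŷ_str) = Σₕ Nₕ²(1 − fₕ)sₕ²/nₕ.
East: 6091²·(1 − 810/6091)·473900/810 = 1.881943 × 10^10.
West: 15059²·(1 − 1313/15059)·548000/1313 = 8.639494 × 10^10.
Sum = 1.0521437 × 10^11.
SE = √(1.0521437 × 10^11) = 324400.

324400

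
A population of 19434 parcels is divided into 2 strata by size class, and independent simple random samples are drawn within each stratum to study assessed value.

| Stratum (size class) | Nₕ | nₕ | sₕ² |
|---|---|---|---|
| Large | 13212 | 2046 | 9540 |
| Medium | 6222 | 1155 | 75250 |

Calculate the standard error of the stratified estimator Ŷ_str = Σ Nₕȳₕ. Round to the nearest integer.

Var(Ŷ_str) = Σₕ Nₕ²(1 − fₕ)sₕ²/nₕ.
Large: 13212²·(1 − 2046/13212)·9540/2046 = 6.8787406 × 10^8.
Medium: 6222²·(1 − 1155/6222)·75250/1155 = 2.0540236 × 10^9.
Sum = 2.7418977 × 10^9.
SE = √(2.7418977 × 10^9) = 52363.

52363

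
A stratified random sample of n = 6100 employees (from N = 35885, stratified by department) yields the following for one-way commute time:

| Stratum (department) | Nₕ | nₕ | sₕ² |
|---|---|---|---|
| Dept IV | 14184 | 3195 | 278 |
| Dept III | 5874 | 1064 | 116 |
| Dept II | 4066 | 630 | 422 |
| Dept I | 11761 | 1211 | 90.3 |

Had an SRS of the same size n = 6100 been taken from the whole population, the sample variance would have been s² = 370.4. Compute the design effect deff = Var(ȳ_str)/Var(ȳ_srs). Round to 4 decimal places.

Var(ȳ_str) = Σ Wₕ²(1−fₕ)sₕ²/nₕ with Wₕ = Nₕ/35885:
  Dept IV: (14184/35885)²·(1−3195/14184)·278/3195 = 0.010531856
  Dept III: (5874/35885)²·(1−1064/5874)·116/1064 = 0.0023920457
  Dept II: (4066/35885)²·(1−630/4066)·422/630 = 0.0072671902
  Dept I: (11761/35885)²·(1−1211/11761)·90.3/1211 = 0.0071847956
  → Var(ȳ_str) = 0.027375888.
Var(ȳ_srs) = (1 − 6100/35885)·370.4/6100 = 0.05039945.
deff = 0.027375888 / 0.05039945 = 0.5432.

0.5432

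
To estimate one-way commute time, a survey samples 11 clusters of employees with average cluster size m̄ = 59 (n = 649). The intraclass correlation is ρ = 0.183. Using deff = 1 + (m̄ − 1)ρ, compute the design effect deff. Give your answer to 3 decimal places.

deff = 1 + (59 − 1)·0.183 = 1 + 10.614 = 11.614.

11.614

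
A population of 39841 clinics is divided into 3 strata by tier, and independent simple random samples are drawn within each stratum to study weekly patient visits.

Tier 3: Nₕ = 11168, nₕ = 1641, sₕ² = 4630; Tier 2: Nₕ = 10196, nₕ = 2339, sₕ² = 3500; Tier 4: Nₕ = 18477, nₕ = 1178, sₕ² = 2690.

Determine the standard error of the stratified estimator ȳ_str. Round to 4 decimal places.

0.8512

Var(ȳ_str) = Σₕ Wₕ²(1 − fₕ)sₕ²/nₕ with Wₕ = Nₕ/N, N = 39841.
Tier 3: Wₕ = 0.28031425; term = 0.28031425²·(1 − 0.14693768)·4630/1641 = 0.18912264.
Tier 2: Wₕ = 0.25591727; term = 0.25591727²·(1 − 0.22940369)·3500/2339 = 0.075520341.
Tier 4: Wₕ = 0.46376848; term = 0.46376848²·(1 − 0.06375494)·2690/1178 = 0.45983178.
Sum = 0.72447476.
SE = √(0.72447476) = 0.8512.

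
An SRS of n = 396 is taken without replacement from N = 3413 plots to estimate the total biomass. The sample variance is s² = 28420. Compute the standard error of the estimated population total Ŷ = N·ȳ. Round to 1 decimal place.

27184.4

Var(Ŷ) = N²·Var(ȳ) = N²·(1 − n/N)·s²/n.
f = 396/3413 = 0.11602696; Var(ȳ) = 0.88397304·28420/396 = 63.440692.
Var(Ŷ) = 3413² · 63.440692 = 7.3899328 × 10^8.
SE(Ŷ) = √(7.3899328 × 10^8) = 27184.4.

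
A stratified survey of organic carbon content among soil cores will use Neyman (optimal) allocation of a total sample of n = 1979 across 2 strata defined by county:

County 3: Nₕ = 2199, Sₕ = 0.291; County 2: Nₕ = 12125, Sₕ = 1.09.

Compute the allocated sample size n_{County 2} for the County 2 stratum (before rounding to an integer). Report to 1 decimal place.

1887.6

Neyman allocation: nₕ = n·NₕSₕ / Σⱼ NⱼSⱼ.
Σ NⱼSⱼ = 2199·0.291 + 12125·1.09 = 13856.159.
n_{County 2} = 1979·12125·1.09 / 13856.159 = 1887.6.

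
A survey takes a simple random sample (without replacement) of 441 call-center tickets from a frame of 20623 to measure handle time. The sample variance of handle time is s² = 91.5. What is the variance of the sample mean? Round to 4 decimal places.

0.2030

Under SRS without replacement, Var(ȳ) = (1 − f)·s²/n with f = n/N = 441/20623 = 0.02138389.
Var(ȳ) = (1 − 0.02138389)·91.5/441 = 0.97861611·0.20748299 = 0.2030462.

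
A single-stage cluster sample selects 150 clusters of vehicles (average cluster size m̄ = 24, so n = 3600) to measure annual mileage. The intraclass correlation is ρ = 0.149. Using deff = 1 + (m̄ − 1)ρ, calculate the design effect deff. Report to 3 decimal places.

4.427

deff = 1 + (24 − 1)·0.149 = 1 + 3.427 = 4.427.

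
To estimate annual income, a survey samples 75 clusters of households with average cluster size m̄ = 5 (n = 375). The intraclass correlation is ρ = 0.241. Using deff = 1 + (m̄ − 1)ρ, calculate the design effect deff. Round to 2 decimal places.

deff = 1 + (5 − 1)·0.241 = 1 + 0.964 = 1.964.

1.96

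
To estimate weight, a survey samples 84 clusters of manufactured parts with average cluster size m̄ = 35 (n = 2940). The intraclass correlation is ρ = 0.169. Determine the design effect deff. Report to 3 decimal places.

6.746

deff = 1 + (35 − 1)·0.169 = 1 + 5.746 = 6.746.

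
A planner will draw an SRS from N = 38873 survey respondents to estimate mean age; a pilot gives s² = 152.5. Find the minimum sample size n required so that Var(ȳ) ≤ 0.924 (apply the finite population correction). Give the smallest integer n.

165

Without fpc, n₀ = s²/D = 152.5/0.924 = 165.0433.
With fpc, (1 − n/N)·s²/n ≤ D requires n ≥ n₀/(1 + n₀/N) = 165.0433/(1 + 165.0433/38873) = 164.3455.
Rounding up, n = 165.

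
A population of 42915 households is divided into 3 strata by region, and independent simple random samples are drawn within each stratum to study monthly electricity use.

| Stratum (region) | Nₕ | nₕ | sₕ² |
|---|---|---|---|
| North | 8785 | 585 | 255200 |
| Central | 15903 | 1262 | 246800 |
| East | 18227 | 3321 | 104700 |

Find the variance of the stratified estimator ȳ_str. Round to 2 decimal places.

Var(ȳ_str) = Σₕ Wₕ²(1 − fₕ)sₕ²/nₕ with Wₕ = Nₕ/N, N = 42915.
North: Wₕ = 0.20470698; term = 0.20470698²·(1 − 0.06659078)·255200/585 = 17.063267.
Central: Wₕ = 0.37056973; term = 0.37056973²·(1 − 0.07935610)·246800/1262 = 24.723922.
East: Wₕ = 0.42472329; term = 0.42472329²·(1 − 0.18220223)·104700/3321 = 4.650888.
Sum = 46.438077.

46.44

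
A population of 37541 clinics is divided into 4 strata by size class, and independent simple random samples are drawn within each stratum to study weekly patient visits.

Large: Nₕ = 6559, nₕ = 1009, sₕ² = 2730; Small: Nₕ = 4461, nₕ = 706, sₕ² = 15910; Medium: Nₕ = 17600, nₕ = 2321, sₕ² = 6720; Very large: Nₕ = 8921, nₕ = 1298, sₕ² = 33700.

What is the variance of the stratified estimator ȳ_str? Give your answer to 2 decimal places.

Var(ȳ_str) = Σₕ Wₕ²(1 − fₕ)sₕ²/nₕ with Wₕ = Nₕ/N, N = 37541.
Large: Wₕ = 0.17471564; term = 0.17471564²·(1 − 0.15383443)·2730/1009 = 0.069886038.
Small: Wₕ = 0.11883008; term = 0.11883008²·(1 − 0.15826048)·15910/706 = 0.26785266.
Medium: Wₕ = 0.46882076; term = 0.46882076²·(1 − 0.13187500)·6720/2321 = 0.55244628.
Very large: Wₕ = 0.23763352; term = 0.23763352²·(1 − 0.14549938)·33700/1298 = 1.2528036.
Sum = 2.1429886.

2.14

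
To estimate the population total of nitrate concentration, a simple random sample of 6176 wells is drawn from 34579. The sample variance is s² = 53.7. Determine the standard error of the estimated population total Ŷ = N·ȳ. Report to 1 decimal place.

Var(Ŷ) = N²·Var(ȳ) = N²·(1 − n/N)·s²/n.
f = 6176/34579 = 0.17860551; Var(ȳ) = 0.82139449·53.7/6176 = 0.0071419825.
Var(Ŷ) = 34579² · 0.0071419825 = 8.5397202 × 10^6.
SE(Ŷ) = √(8.5397202 × 10^6) = 2922.3.

2922.3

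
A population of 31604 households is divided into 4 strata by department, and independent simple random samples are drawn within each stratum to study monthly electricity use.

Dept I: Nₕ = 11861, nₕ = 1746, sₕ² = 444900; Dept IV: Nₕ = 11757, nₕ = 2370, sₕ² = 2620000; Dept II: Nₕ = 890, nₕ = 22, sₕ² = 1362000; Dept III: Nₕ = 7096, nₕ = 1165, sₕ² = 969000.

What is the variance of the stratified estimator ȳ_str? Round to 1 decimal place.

235.7

Var(ȳ_str) = Σₕ Wₕ²(1 − fₕ)sₕ²/nₕ with Wₕ = Nₕ/N, N = 31604.
Dept I: Wₕ = 0.37530059; term = 0.37530059²·(1 − 0.14720513)·444900/1746 = 30.607035.
Dept IV: Wₕ = 0.37200987; term = 0.37200987²·(1 − 0.20158204)·2620000/2370 = 122.14964.
Dept II: Wₕ = 0.02816099; term = 0.02816099²·(1 − 0.02471910)·1362000/22 = 47.882857.
Dept III: Wₕ = 0.22452854; term = 0.22452854²·(1 − 0.16417700)·969000/1165 = 35.047357.
Sum = 235.68689.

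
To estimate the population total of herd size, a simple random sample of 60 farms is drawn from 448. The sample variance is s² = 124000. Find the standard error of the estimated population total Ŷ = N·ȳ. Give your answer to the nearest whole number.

18954

Var(Ŷ) = N²·Var(ȳ) = N²·(1 − n/N)·s²/n.
f = 60/448 = 0.13392857; Var(ȳ) = 0.86607143·124000/60 = 1789.881.
Var(Ŷ) = 448² · 1789.881 = 3.5923628 × 10^8.
SE(Ŷ) = √(3.5923628 × 10^8) = 18954.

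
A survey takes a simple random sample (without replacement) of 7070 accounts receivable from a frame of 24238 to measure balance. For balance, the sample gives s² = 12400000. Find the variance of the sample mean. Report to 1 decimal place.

Under SRS without replacement, Var(ȳ) = (1 − f)·s²/n with f = n/N = 7070/24238 = 0.29169073.
Var(ȳ) = (1 − 0.29169073)·12400000/7070 = 0.70830927·1753.8897 = 1242.2963.

1242.3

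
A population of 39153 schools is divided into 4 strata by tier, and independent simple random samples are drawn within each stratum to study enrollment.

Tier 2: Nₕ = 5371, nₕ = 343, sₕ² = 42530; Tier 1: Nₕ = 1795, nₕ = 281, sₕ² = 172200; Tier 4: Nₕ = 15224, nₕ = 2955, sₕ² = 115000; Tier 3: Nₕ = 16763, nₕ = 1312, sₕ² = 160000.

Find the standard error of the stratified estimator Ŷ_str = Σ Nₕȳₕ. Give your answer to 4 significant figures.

Var(Ŷ_str) = Σₕ Nₕ²(1 − fₕ)sₕ²/nₕ.
Tier 2: 5371²·(1 − 343/5371)·42530/343 = 3.3485106 × 10^9.
Tier 1: 1795²·(1 − 281/1795)·172200/281 = 1.6653946 × 10^9.
Tier 4: 15224²·(1 − 2955/15224)·115000/2955 = 7.2690607 × 10^9.
Tier 3: 16763²·(1 − 1312/16763)·160000/1312 = 3.1585989 × 10^10.
Sum = 4.3868955 × 10^10.
SE = √(4.3868955 × 10^10) = 209400.

209400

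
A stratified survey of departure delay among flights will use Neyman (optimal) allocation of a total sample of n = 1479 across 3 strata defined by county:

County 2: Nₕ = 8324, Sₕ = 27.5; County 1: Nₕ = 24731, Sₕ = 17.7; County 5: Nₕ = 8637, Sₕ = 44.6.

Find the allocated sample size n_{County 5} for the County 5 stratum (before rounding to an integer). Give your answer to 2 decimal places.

Neyman allocation: nₕ = n·NₕSₕ / Σⱼ NⱼSⱼ.
Σ NⱼSⱼ = 8324·27.5 + 24731·17.7 + 8637·44.6 = 1.0518589 × 10^6.
n_{County 5} = 1479·8637·44.6 / (1.0518589 × 10^6) = 541.64.

541.64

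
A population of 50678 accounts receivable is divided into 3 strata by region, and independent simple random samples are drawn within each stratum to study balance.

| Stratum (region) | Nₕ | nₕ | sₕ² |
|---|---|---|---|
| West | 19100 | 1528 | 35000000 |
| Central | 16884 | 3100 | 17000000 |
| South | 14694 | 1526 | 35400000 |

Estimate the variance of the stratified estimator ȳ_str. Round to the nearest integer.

Var(ȳ_str) = Σₕ Wₕ²(1 − fₕ)sₕ²/nₕ with Wₕ = Nₕ/N, N = 50678.
West: Wₕ = 0.37688938; term = 0.37688938²·(1 − 0.08000000)·35000000/1528 = 2993.3694.
Central: Wₕ = 0.33316232; term = 0.33316232²·(1 − 0.18360578)·17000000/3100 = 496.93422.
South: Wₕ = 0.28994830; term = 0.28994830²·(1 − 0.10385191)·35400000/1526 = 1747.7111.
Sum = 5238.0147.

5238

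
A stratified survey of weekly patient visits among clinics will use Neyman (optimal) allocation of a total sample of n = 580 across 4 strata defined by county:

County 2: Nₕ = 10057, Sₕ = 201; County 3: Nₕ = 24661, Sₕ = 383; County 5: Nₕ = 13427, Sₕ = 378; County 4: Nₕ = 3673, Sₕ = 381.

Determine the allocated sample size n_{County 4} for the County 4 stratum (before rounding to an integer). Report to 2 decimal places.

Neyman allocation: nₕ = n·NₕSₕ / Σⱼ NⱼSⱼ.
Σ NⱼSⱼ = 10057·201 + 24661·383 + 13427·378 + 3673·381 = 1.7941439 × 10^7.
n_{County 4} = 580·3673·381 / (1.7941439 × 10^7) = 45.24.

45.24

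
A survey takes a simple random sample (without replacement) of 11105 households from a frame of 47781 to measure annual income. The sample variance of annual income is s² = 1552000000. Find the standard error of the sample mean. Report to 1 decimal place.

Under SRS without replacement, Var(ȳ) = (1 − f)·s²/n with f = n/N = 11105/47781 = 0.23241456.
Var(ȳ) = (1 − 0.23241456)·1552000000/11105 = 0.76758544·139756.87 = 107275.34.
SE(ȳ) = √(107275.34) = 327.5.

327.5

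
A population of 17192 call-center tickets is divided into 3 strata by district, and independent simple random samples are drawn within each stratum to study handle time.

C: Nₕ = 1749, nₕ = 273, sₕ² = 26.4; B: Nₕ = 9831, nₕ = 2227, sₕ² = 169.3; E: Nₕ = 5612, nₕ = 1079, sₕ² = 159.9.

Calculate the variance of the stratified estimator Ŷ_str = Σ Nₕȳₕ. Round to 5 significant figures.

Var(Ŷ_str) = Σₕ Nₕ²(1 − fₕ)sₕ²/nₕ.
C: 1749²·(1 − 273/1749)·26.4/273 = 249641.88.
B: 9831²·(1 − 2227/9831)·169.3/2227 = 5.6829855 × 10^6.
E: 5612²·(1 − 1079/5612)·159.9/1079 = 3.7699049 × 10^6.
Sum = 9.7025323 × 10^6.

9.7025 × 10^6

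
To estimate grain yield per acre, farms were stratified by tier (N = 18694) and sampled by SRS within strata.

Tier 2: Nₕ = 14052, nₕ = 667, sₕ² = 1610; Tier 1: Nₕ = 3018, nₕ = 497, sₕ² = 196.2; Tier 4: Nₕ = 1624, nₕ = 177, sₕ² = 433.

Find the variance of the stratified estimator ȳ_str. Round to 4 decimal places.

1.3242

Var(ȳ_str) = Σₕ Wₕ²(1 − fₕ)sₕ²/nₕ with Wₕ = Nₕ/N, N = 18694.
Tier 2: Wₕ = 0.75168503; term = 0.75168503²·(1 − 0.04746655)·1610/667 = 1.2991284.
Tier 1: Wₕ = 0.16144217; term = 0.16144217²·(1 − 0.16467860)·196.2/497 = 0.00859469.
Tier 4: Wₕ = 0.08687279; term = 0.08687279²·(1 − 0.10899015)·433/177 = 0.016449955.
Sum = 1.324173.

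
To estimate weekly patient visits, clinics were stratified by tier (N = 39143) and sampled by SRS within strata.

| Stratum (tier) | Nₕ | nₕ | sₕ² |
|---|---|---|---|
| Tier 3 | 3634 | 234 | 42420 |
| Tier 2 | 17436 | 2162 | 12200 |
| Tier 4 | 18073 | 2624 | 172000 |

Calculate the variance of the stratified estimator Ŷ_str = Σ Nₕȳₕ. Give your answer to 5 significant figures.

2.2045 × 10^10

Var(Ŷ_str) = Σₕ Nₕ²(1 − fₕ)sₕ²/nₕ.
Tier 3: 3634²·(1 − 234/3634)·42420/234 = 2.2398485 × 10^9.
Tier 2: 17436²·(1 − 2162/17436)·12200/2162 = 1.502809 × 10^9.
Tier 4: 18073²·(1 − 2624/18073)·172000/2624 = 1.830186 × 10^10.
Sum = 2.2044518 × 10^10.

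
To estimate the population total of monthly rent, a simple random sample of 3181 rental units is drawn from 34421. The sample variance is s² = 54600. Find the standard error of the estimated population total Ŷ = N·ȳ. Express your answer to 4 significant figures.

Var(Ŷ) = N²·Var(ȳ) = N²·(1 − n/N)·s²/n.
f = 3181/34421 = 0.09241451; Var(ȳ) = 0.90758549·54600/3181 = 15.578173.
Var(Ŷ) = 34421² · 15.578173 = 1.8457101 × 10^10.
SE(Ŷ) = √(1.8457101 × 10^10) = 135900.

135900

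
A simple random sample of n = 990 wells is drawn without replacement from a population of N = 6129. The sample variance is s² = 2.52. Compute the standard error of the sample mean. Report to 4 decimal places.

0.0462

Under SRS without replacement, Var(ȳ) = (1 − f)·s²/n with f = n/N = 990/6129 = 0.16152717.
Var(ȳ) = (1 − 0.16152717)·2.52/990 = 0.83847283·0.0025454545 = 0.0021342945.
SE(ȳ) = √(0.0021342945) = 0.0462.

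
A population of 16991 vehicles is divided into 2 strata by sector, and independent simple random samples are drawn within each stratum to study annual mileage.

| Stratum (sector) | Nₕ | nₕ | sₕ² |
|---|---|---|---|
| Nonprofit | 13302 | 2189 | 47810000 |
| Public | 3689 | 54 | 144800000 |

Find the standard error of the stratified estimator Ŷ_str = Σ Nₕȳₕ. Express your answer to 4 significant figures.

Var(Ŷ_str) = Σₕ Nₕ²(1 − fₕ)sₕ²/nₕ.
Nonprofit: 13302²·(1 − 2189/13302)·47810000/2189 = 3.228652 × 10^12.
Public: 3689²·(1 − 54/3689)·144800000/54 = 3.5957366 × 10^13.
Sum = 3.9186018 × 10^13.
SE = √(3.9186018 × 10^13) = 6.260 × 10^6.

6.260 × 10^6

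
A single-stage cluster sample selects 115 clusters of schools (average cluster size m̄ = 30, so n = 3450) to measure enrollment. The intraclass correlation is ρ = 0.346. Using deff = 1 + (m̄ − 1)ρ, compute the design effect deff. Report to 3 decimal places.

11.034

deff = 1 + (30 − 1)·0.346 = 1 + 10.034 = 11.034.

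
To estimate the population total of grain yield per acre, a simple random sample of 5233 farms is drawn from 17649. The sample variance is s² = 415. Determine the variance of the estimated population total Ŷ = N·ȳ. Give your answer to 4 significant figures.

Var(Ŷ) = N²·Var(ȳ) = N²·(1 − n/N)·s²/n.
f = 5233/17649 = 0.29650405; Var(ȳ) = 0.70349595·415/5233 = 0.055790334.
Var(Ŷ) = 17649² · 0.055790334 = 1.7377975 × 10^7.

1.738 × 10^7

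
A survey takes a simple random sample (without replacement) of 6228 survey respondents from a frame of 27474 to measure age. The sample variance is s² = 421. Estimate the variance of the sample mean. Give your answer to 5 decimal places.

Under SRS without replacement, Var(ȳ) = (1 − f)·s²/n with f = n/N = 6228/27474 = 0.22668705.
Var(ȳ) = (1 − 0.22668705)·421/6228 = 0.77331295·0.067597945 = 0.052274366.

0.05227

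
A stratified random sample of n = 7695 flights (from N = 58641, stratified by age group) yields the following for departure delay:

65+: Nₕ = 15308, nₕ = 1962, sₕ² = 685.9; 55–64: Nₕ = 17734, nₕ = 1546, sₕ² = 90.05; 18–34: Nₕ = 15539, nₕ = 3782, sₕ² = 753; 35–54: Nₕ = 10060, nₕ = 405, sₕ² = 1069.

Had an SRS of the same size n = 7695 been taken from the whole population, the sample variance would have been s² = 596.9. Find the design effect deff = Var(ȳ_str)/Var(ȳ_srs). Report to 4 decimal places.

Var(ȳ_str) = Σ Wₕ²(1−fₕ)sₕ²/nₕ with Wₕ = Nₕ/58641:
  65+: (15308/58641)²·(1−1962/15308)·685.9/1962 = 0.020769624
  55–64: (17734/58641)²·(1−1546/17734)·90.05/1546 = 0.0048626319
  18–34: (15539/58641)²·(1−3782/15539)·753/3782 = 0.010577677
  35–54: (10060/58641)²·(1−405/10060)·1069/405 = 0.074553872
  → Var(ȳ_str) = 0.1107638.
Var(ȳ_srs) = (1 − 7695/58641)·596.9/7695 = 0.067390965.
deff = 0.1107638 / 0.067390965 = 1.6436.

1.6436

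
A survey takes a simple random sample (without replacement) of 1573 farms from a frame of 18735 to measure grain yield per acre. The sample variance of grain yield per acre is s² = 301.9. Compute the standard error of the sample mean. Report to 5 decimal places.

0.41930

Under SRS without replacement, Var(ȳ) = (1 − f)·s²/n with f = n/N = 1573/18735 = 0.08396050.
Var(ȳ) = (1 − 0.08396050)·301.9/1573 = 0.91603950·0.19192626 = 0.17581203.
SE(ȳ) = √(0.17581203) = 0.41930.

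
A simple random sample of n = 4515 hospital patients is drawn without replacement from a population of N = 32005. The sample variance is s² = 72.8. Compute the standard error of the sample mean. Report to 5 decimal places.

0.11768

Under SRS without replacement, Var(ȳ) = (1 − f)·s²/n with f = n/N = 4515/32005 = 0.14107171.
Var(ȳ) = (1 − 0.14107171)·72.8/4515 = 0.85892829·0.016124031 = 0.013849386.
SE(ȳ) = √(0.013849386) = 0.11768.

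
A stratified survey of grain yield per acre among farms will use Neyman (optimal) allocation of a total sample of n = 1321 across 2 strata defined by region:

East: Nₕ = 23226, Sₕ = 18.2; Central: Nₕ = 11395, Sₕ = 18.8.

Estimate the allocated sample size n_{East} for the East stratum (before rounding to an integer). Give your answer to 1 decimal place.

Neyman allocation: nₕ = n·NₕSₕ / Σⱼ NⱼSⱼ.
Σ NⱼSⱼ = 23226·18.2 + 11395·18.8 = 636939.2.
n_{East} = 1321·23226·18.2 / 636939.2 = 876.7.

876.7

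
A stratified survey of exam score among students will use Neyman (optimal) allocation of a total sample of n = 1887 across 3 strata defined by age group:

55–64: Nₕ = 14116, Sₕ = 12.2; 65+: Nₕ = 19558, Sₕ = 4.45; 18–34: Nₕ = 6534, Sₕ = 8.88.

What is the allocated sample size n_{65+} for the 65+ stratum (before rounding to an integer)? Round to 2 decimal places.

517.64

Neyman allocation: nₕ = n·NₕSₕ / Σⱼ NⱼSⱼ.
Σ NⱼSⱼ = 14116·12.2 + 19558·4.45 + 6534·8.88 = 317270.22.
n_{65+} = 1887·19558·4.45 / 317270.22 = 517.64.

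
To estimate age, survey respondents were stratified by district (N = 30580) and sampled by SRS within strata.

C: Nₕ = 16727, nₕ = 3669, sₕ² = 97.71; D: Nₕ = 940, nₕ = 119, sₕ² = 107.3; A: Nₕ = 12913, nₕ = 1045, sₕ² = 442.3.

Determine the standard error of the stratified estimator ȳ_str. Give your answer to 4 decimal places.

Var(ȳ_str) = Σₕ Wₕ²(1 − fₕ)sₕ²/nₕ with Wₕ = Nₕ/N, N = 30580.
C: Wₕ = 0.54699150; term = 0.54699150²·(1 − 0.21934597)·97.71/3669 = 0.0062202961.
D: Wₕ = 0.03073905; term = 0.03073905²·(1 − 0.12659574)·107.3/119 = 7.4412999 × 10^-4.
A: Wₕ = 0.42226946; term = 0.42226946²·(1 − 0.08092620)·442.3/1045 = 0.0693634.
Sum = 0.076327826.
SE = √(0.076327826) = 0.2763.

0.2763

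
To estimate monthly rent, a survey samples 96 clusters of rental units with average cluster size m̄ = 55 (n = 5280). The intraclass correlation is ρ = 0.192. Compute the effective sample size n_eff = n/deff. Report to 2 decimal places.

464.46

deff = 1 + (55 − 1)·0.192 = 1 + 10.368 = 11.368.
n_eff = 5280 / 11.368 = 464.46.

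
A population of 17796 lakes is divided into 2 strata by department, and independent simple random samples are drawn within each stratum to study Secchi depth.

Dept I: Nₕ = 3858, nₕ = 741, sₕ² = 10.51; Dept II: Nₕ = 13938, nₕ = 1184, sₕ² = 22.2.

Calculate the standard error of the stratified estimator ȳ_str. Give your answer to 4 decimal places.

Var(ȳ_str) = Σₕ Wₕ²(1 − fₕ)sₕ²/nₕ with Wₕ = Nₕ/N, N = 17796.
Dept I: Wₕ = 0.21679029; term = 0.21679029²·(1 − 0.19206843)·10.51/741 = 5.3856576 × 10^-4.
Dept II: Wₕ = 0.78320971; term = 0.78320971²·(1 − 0.08494763)·22.2/1184 = 0.010524546.
Sum = 0.011063112.
SE = √(0.011063112) = 0.1052.

0.1052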